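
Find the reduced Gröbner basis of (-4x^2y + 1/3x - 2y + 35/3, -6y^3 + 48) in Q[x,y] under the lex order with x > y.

f_1 = -4x^2y + 1/3x - 2y + 35/3, LT = x^2y.
f_2 = -6y^3 + 48, LT = y^3.

S(f_1,f_2): lcm = x^2y^3. S = 8x^2 - 1/12xy^2 + 1/2y^3 - 35/12y^2.
  leading term x^2: no divisor's leading term divides it; move 8x^2 to the remainder.
  leading term xy^2: no divisor's leading term divides it; move -1/12xy^2 to the remainder.
  leading term y^3: subtract (-1/12)·f_2 from 1/2y^3 - 35/12y^2 → -35/12y^2 + 4
  leading term y^2: no divisor's leading term divides it; move -35/12y^2 to the remainder.
  leading term 1: no divisor's leading term divides it; move 4 to the remainder.
  remainder 8x^2 - 1/12xy^2 - 35/12y^2 + 4 ≠ 0; add g_3 = 8x^2 - 1/12xy^2 - 35/12y^2 + 4 to the basis.

The other S-polynomials (S(f_1,g_3), S(f_2,g_3)) all reduce to 0 modulo the current basis, so we have a Gröbner basis.
Inter-reduce: drop elements whose leading term is divisible by another's, tail-reduce, and make monic.

G = {x^2 - 1/96xy^2 - 35/96y^2 + 1/2, y^3 - 8}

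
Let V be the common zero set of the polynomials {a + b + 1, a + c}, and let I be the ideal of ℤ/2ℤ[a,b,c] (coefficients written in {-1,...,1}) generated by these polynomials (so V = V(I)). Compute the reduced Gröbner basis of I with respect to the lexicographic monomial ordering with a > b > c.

G = {a + c, b + c + 1}

The reduced Gröbner basis is the canonical form of the ideal for this ordering.

f_1 = a + b + 1, LT = a.
f_2 = a + c, LT = a.

S(f_1,f_2): lcm = a. S = b + c + 1.
  leading term b: no divisor's leading term divides it; move b to the remainder.
  leading term c: no divisor's leading term divides it; move c to the remainder.
  leading term 1: no divisor's leading term divides it; move 1 to the remainder.
  remainder b + c + 1 ≠ 0; add g_3 = b + c + 1 to the basis.

S(f_1,g_3): leading monomials are coprime, so the S-polynomial reduces to 0 (Buchberger's first criterion).
S(f_2,g_3): leading monomials are coprime, so the S-polynomial reduces to 0 (Buchberger's first criterion).
Every S-polynomial of the final basis reduces to 0, so we have a Gröbner basis.
Inter-reduce: drop elements whose leading term is divisible by another's, tail-reduce, and make monic.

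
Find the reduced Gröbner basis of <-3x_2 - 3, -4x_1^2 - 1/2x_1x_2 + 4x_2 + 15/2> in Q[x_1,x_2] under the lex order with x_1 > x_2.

G = {x_1^2 - 1/8x_1 - 7/8, x_2 + 1}

f_1 = -3x_2 - 3, LT = x_2.
f_2 = -4x_1^2 - 1/2x_1x_2 + 4x_2 + 15/2, LT = x_1^2.

The S-polynomials (S(f_1,f_2)) all reduce to 0 modulo the current basis, so we have a Gröbner basis.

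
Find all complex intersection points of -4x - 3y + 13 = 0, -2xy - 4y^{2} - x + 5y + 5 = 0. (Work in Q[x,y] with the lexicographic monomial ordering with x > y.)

{(4, -1), (109/40, 7/10)}

Compute a lex Gröbner basis by Buchberger's algorithm.
f_1 = -4x - 3y + 13, LT = x.
f_2 = -2xy - x - 4y^{2} + 5y + 5, LT = xy.

S(f_1,f_2): lcm = xy. S = -\tfrac{1}{2}x - \tfrac{5}{4}y^{2} - \tfrac{3}{4}y + \tfrac{5}{2}.
  leading term x: subtract (\tfrac{1}{8})·f_1 from -\tfrac{1}{2}x - \tfrac{5}{4}y^{2} - \tfrac{3}{4}y + \tfrac{5}{2} → -\tfrac{5}{4}y^{2} - \tfrac{3}{8}y + \tfrac{7}{8}
  leading term y^{2}: no divisor's leading term divides it; move -\tfrac{5}{4}y^{2} to the remainder.
  leading term y: no divisor's leading term divides it; move -\tfrac{3}{8}y to the remainder.
  leading term 1: no divisor's leading term divides it; move \tfrac{7}{8} to the remainder.
  remainder -\tfrac{5}{4}y^{2} - \tfrac{3}{8}y + \tfrac{7}{8} ≠ 0; add h_3 = -\tfrac{5}{4}y^{2} - \tfrac{3}{8}y + \tfrac{7}{8} to the basis.

The other S-polynomials (S(f_1,h_3), S(f_2,h_3)) all reduce to 0 modulo the current basis, so we have a Gröbner basis.
Inter-reduce: drop elements whose leading term is divisible by another's, tail-reduce, and make monic.
Reduced Gröbner basis: {x + \tfrac{3}{4}y - \tfrac{13}{4}, y^{2} + \tfrac{3}{10}y - \tfrac{7}{10}}.

The lex basis is triangular: the last element involves only y. Solving y^{2} + \tfrac{3}{10}y - \tfrac{7}{10} = 0 gives y ∈ {-1, 7/10}; substituting each value into the earlier elements determines the remaining variables.
  y = -1: the earlier basis element becomes x - 4 = 0, giving x = 4 — point (4, -1).
  y = 7/10: the earlier basis element becomes x - \tfrac{109}{40} = 0, giving x = 109/40 — point (109/40, 7/10).
Check: every point annihilates each of the original generators.
This is the nonlinear analogue of row-reducing a linear system.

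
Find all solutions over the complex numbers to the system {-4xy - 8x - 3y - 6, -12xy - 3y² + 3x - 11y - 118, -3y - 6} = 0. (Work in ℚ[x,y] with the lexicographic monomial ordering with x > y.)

{(4, -2)}

Compute a lex Gröbner basis by Buchberger's algorithm.
f_1 = -4xy - 8x - 3y - 6, LT = xy.
f_2 = -12xy + 3x - 3y² - 11y - 118, LT = xy.
f_3 = -3y - 6, LT = y.

S(f_1,f_2): lcm = xy. S = 9/4x - ¼y² - ⅙y - 25/3.
  leading term x: no divisor's leading term divides it; move 9/4x to the remainder.
  leading term y²: subtract (1/12y)·f_3 from -¼y² - ⅙y - 25/3 → ⅓y - 25/3
  leading term y: subtract (-1/9)·f_3 from ⅓y - 25/3 → -9
  leading term 1: no divisor's leading term divides it; move -9 to the remainder.
  remainder 9/4x - 9 ≠ 0; add h_4 = 9/4x - 9 to the basis.

The other S-polynomials (S(f_1,f_3), S(f_2,f_3), S(f_1,h_4), S(f_2,h_4), S(f_3,h_4)) all reduce to 0 modulo the current basis, so we have a Gröbner basis.
Inter-reduce: drop elements whose leading term is divisible by another's, tail-reduce, and make monic.
Reduced Gröbner basis: {x - 4, y + 2}.

A lex Gröbner basis eliminates variables successively. Here y + 2 depends only on y, with roots {-2}; lifting each root through the earlier basis elements recovers the full solutions.
  y = -2: the earlier basis element becomes x - 4 = 0, giving x = 4 — point (4, -2).
Substituting each solution back into the original system confirms all equations vanish.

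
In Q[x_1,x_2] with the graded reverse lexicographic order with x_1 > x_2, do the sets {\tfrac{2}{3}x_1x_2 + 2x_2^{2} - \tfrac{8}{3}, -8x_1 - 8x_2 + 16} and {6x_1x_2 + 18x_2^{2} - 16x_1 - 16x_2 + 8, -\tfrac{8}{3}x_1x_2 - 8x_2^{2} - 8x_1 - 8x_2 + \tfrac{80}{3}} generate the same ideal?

Since reduced Gröbner bases are canonical representatives of ideals under a given ordering, it suffices to compute and compare them.
Buchberger on the first generating set:
f_1 = \tfrac{2}{3}x_1x_2 + 2x_2^{2} - \tfrac{8}{3}, LT = x_1x_2.
f_2 = -8x_1 - 8x_2 + 16, LT = x_1.

S(f_1,f_2): lcm = x_1x_2. S = 2x_2^{2} + 2x_2 - 4.
  leading term x_2^{2}: no divisor's leading term divides it; move 2x_2^{2} to the remainder.
  leading term x_2: no divisor's leading term divides it; move 2x_2 to the remainder.
  leading term 1: no divisor's leading term divides it; move -4 to the remainder.
  remainder 2x_2^{2} + 2x_2 - 4 ≠ 0; add g_3 = 2x_2^{2} + 2x_2 - 4 to the basis.

The other S-polynomials (S(f_1,g_3), S(f_2,g_3)) all reduce to 0 modulo the current basis, so we have a Gröbner basis.
Inter-reduce: drop elements whose leading term is divisible by another's, tail-reduce, and make monic.
Reduced Gröbner basis: {x_2^{2} + x_2 - 2, x_1 + x_2 - 2}.

Buchberger on the second generating set:
h_1 = 6x_1x_2 + 18x_2^{2} - 16x_1 - 16x_2 + 8, LT = x_1x_2.
h_2 = -\tfrac{8}{3}x_1x_2 - 8x_2^{2} - 8x_1 - 8x_2 + \tfrac{80}{3}, LT = x_1x_2.

S(h_1,h_2): lcm = x_1x_2. S = -\tfrac{17}{3}x_1 - \tfrac{17}{3}x_2 + \tfrac{34}{3}.
  leading term x_1: no divisor's leading term divides it; move -\tfrac{17}{3}x_1 to the remainder.
  leading term x_2: no divisor's leading term divides it; move -\tfrac{17}{3}x_2 to the remainder.
  leading term 1: no divisor's leading term divides it; move \tfrac{34}{3} to the remainder.
  remainder -\tfrac{17}{3}x_1 - \tfrac{17}{3}x_2 + \tfrac{34}{3} ≠ 0; add k_3 = -\tfrac{17}{3}x_1 - \tfrac{17}{3}x_2 + \tfrac{34}{3} to the basis.

S(h_1,k_3): lcm = x_1x_2. S = 2x_2^{2} - \tfrac{8}{3}x_1 - \tfrac{2}{3}x_2 + \tfrac{4}{3}.
  leading term x_2^{2}: no divisor's leading term divides it; move 2x_2^{2} to the remainder.
  leading term x_1: subtract (\tfrac{8}{17})·k_3 from -\tfrac{8}{3}x_1 - \tfrac{2}{3}x_2 + \tfrac{4}{3} → 2x_2 - 4
  leading term x_2: no divisor's leading term divides it; move 2x_2 to the remainder.
  leading term 1: no divisor's leading term divides it; move -4 to the remainder.
  remainder 2x_2^{2} + 2x_2 - 4 ≠ 0; add k_4 = 2x_2^{2} + 2x_2 - 4 to the basis.

The other S-polynomials (S(h_2,k_3), S(h_1,k_4), S(h_2,k_4), S(k_3,k_4)) all reduce to 0 modulo the current basis, so we have a Gröbner basis.
Inter-reduce: drop elements whose leading term is divisible by another's, tail-reduce, and make monic.
Reduced Gröbner basis: {x_2^{2} + x_2 - 2, x_1 + x_2 - 2}.

These coincide, so the ideals are equal.

Yes, the ideals are equal.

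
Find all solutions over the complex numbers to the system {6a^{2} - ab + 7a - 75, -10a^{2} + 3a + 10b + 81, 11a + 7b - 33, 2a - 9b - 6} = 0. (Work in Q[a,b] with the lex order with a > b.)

Compute a lex Gröbner basis by Buchberger's algorithm.
f_1 = 6a^{2} - ab + 7a - 75, LT = a^{2}.
f_2 = -10a^{2} + 3a + 10b + 81, LT = a^{2}.
f_3 = 11a + 7b - 33, LT = a.
f_4 = 2a - 9b - 6, LT = a.

S(f_1,f_2): lcm = a^{2}. S = -\tfrac{1}{6}ab + \tfrac{22}{15}a + b - \tfrac{22}{5}.
  reduce S modulo (f_1, f_2, f_3, f_4):
  remainder \tfrac{7}{66}b^{2} - \tfrac{13}{30}b ≠ 0; add h_5 = \tfrac{7}{66}b^{2} - \tfrac{13}{30}b to the basis.

S(f_1,f_3): lcm = a^{2}. S = -\tfrac{53}{66}ab + \tfrac{25}{6}a - \tfrac{25}{2}.
  reduce S modulo (f_1, f_2, f_3, f_4, h_5):
  remainder -\tfrac{327}{110}b ≠ 0; add h_6 = -\tfrac{327}{110}b to the basis.

The other S-polynomials (S(f_1,f_4), S(f_2,f_3), S(f_2,f_4), S(f_3,f_4), S(f_1,h_5), S(f_2,h_5), S(f_3,h_5), S(f_4,h_5), S(f_1,h_6), S(f_2,h_6), S(f_3,h_6), S(f_4,h_6), S(h_5,h_6)) all reduce to 0 modulo the current basis, so we have a Gröbner basis.
Inter-reduce: drop elements whose leading term is divisible by another's, tail-reduce, and make monic.
Reduced Gröbner basis: {a - 3, b}.

From the last basis element, b = 0, so b takes values in {0}. Each choice, substituted upward through the basis, yields the corresponding point(s) of the solution set.
  b = 0: the earlier basis element becomes a - 3 = 0, giving a = 3 — point (3, 0).

{(3, 0)}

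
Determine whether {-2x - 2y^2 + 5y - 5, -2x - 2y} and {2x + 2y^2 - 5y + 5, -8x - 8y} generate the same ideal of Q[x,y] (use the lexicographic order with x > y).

Since reduced Gröbner bases are canonical representatives of ideals under a given ordering, it suffices to compute and compare them.
Buchberger on the first generating set:
f_1 = -2x - 2y^2 + 5y - 5, LT = x.
f_2 = -2x - 2y, LT = x.

S(f_1,f_2): lcm = x. S = y^2 - 7/2y + 5/2.
  leading term y^2: no divisor's leading term divides it; move y^2 to the remainder.
  leading term y: no divisor's leading term divides it; move -7/2y to the remainder.
  leading term 1: no divisor's leading term divides it; move 5/2 to the remainder.
  remainder y^2 - 7/2y + 5/2 ≠ 0; add g_3 = y^2 - 7/2y + 5/2 to the basis.

The other S-polynomials (S(f_1,g_3), S(f_2,g_3)) all reduce to 0 modulo the current basis, so we have a Gröbner basis.
Inter-reduce: drop elements whose leading term is divisible by another's, tail-reduce, and make monic.
Reduced Gröbner basis: {x + y, y^2 - 7/2y + 5/2}.

Buchberger on the second generating set:
h_1 = 2x + 2y^2 - 5y + 5, LT = x.
h_2 = -8x - 8y, LT = x.

S(h_1,h_2): lcm = x. S = y^2 - 7/2y + 5/2.
  leading term y^2: no divisor's leading term divides it; move y^2 to the remainder.
  leading term y: no divisor's leading term divides it; move -7/2y to the remainder.
  leading term 1: no divisor's leading term divides it; move 5/2 to the remainder.
  remainder y^2 - 7/2y + 5/2 ≠ 0; add k_3 = y^2 - 7/2y + 5/2 to the basis.

The other S-polynomials (S(h_1,k_3), S(h_2,k_3)) all reduce to 0 modulo the current basis, so we have a Gröbner basis.
Inter-reduce: drop elements whose leading term is divisible by another's, tail-reduce, and make monic.
Reduced Gröbner basis: {x + y, y^2 - 7/2y + 5/2}.

These coincide, so the ideals are equal.
The same test decides containment: I ⊆ J iff every generator of I reduces to 0 modulo a Gröbner basis of J.

Yes, the ideals are equal.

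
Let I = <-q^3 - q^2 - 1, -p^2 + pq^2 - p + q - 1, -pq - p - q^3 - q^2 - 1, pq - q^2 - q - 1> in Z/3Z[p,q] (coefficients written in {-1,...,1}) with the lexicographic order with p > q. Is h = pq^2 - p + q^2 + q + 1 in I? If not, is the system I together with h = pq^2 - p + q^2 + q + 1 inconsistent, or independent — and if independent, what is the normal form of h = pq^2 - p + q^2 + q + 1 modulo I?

First compute the reduced Gröbner basis of I by Buchberger's algorithm.
f_1 = -q^3 - q^2 - 1, LT = q^3.
f_2 = -p^2 + pq^2 - p + q - 1, LT = p^2.
f_3 = -pq - p - q^3 - q^2 - 1, LT = pq.
f_4 = pq - q^2 - q - 1, LT = pq.

S(f_1,f_3): lcm = pq^3. S = p - q^5 - q^4 - q^2.
  leading term p: no divisor's leading term divides it; move p to the remainder.
  leading term q^5: subtract (q^2)·f_1 from -q^5 - q^4 - q^2 → 0
  remainder p ≠ 0; add k_5 = p to the basis.

S(f_1,f_4): lcm = pq^3. S = pq^2 + p + q^4 + q^3 + q^2.
  leading term pq^2: subtract (-q)·f_3 from pq^2 + p + q^4 + q^3 + q^2 → -pq + p + q^2 - q
  leading term pq: subtract (1)·f_3 from -pq + p + q^2 - q → -p + q^3 - q^2 - q + 1
  leading term p: subtract (-1)·k_5 from -p + q^3 - q^2 - q + 1 → q^3 - q^2 - q + 1
  leading term q^3: subtract (-1)·f_1 from q^3 - q^2 - q + 1 → q^2 - q
  leading term q^2: no divisor's leading term divides it; move q^2 to the remainder.
  leading term q: no divisor's leading term divides it; move -q to the remainder.
  remainder q^2 - q ≠ 0; add k_6 = q^2 - q to the basis.

S(f_2,f_3): lcm = p^2q. S = -p^2 + pq^3 - pq^2 + pq - p - q^2 + q.
  leading term p^2: subtract (1)·f_2 from -p^2 + pq^3 - pq^2 + pq - p - q^2 + q → pq^3 + pq^2 + pq - q^2 + 1
  leading term pq^3: subtract (-p)·f_1 from pq^3 + pq^2 + pq - q^2 + 1 → pq - p - q^2 + 1
  leading term pq: subtract (-1)·f_3 from pq - p - q^2 + 1 → p - q^3 + q^2
  leading term p: subtract (1)·k_5 from p - q^3 + q^2 → -q^3 + q^2
  leading term q^3: subtract (1)·f_1 from -q^3 + q^2 → -q^2 + 1
  leading term q^2: subtract (-1)·k_6 from -q^2 + 1 → -q + 1
  leading term q: no divisor's leading term divides it; move -q to the remainder.
  leading term 1: no divisor's leading term divides it; move 1 to the remainder.
  remainder -q + 1 ≠ 0; add k_7 = -q + 1 to the basis.

The other S-polynomials (S(f_1,f_2), S(f_2,f_4), S(f_3,f_4), S(f_1,k_5), S(f_2,k_5), S(f_3,k_5), S(f_4,k_5), S(f_1,k_6), S(f_2,k_6), S(f_3,k_6), S(f_4,k_6), S(k_5,k_6), S(f_1,k_7), S(f_2,k_7), S(f_3,k_7), S(f_4,k_7), S(k_5,k_7), S(k_6,k_7)) all reduce to 0 modulo the current basis, so we have a Gröbner basis.
Inter-reduce: drop elements whose leading term is divisible by another's, tail-reduce, and make monic.
Reduced Gröbner basis: {p, q - 1}.
Label its elements g_1 = p, g_2 = q - 1.

Reduce h = pq^2 - p + q^2 + q + 1 modulo G:
  leading term pq^2: subtract (q^2)·g_1 from pq^2 - p + q^2 + q + 1 → -p + q^2 + q + 1
  leading term p: subtract (-1)·g_1 from -p + q^2 + q + 1 → q^2 + q + 1
  leading term q^2: subtract (q)·g_2 from q^2 + q + 1 → -q + 1
  leading term q: subtract (-1)·g_2 from -q + 1 → 0
  normal form = 0.
Since the normal form is 0, h ∈ I.

pq^2 - p + q^2 + q + 1 lies in I (it reduces to 0).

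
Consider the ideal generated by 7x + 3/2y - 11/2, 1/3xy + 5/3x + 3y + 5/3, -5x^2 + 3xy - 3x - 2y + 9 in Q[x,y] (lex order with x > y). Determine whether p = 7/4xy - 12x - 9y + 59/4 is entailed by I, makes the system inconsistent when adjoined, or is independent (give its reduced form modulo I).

First compute the reduced Gröbner basis of I by Buchberger's algorithm.
f_1 = 7x + 3/2y - 11/2, LT = x.
f_2 = 1/3xy + 5/3x + 3y + 5/3, LT = xy.
f_3 = -5x^2 + 3xy - 3x - 2y + 9, LT = x^2.

S(f_1,f_2): lcm = xy. S = -5x + 3/14y^2 - 137/14y - 5.
  leading term x: subtract (-5/7)·f_1 from -5x + 3/14y^2 - 137/14y - 5 → 3/14y^2 - 61/7y - 125/14
  leading term y^2: no divisor's leading term divides it; move 3/14y^2 to the remainder.
  leading term y: no divisor's leading term divides it; move -61/7y to the remainder.
  leading term 1: no divisor's leading term divides it; move -125/14 to the remainder.
  remainder 3/14y^2 - 61/7y - 125/14 ≠ 0; add h_4 = 3/14y^2 - 61/7y - 125/14 to the basis.

S(f_1,f_3): lcm = x^2. S = 57/70xy - 97/70x - 2/5y + 9/5.
  leading term xy: subtract (57/490y)·f_1 from 57/70xy - 97/70x - 2/5y + 9/5 → -97/70x - 171/980y^2 + 47/196y + 9/5
  leading term x: subtract (-97/490)·f_1 from -97/70x - 171/980y^2 + 47/196y + 9/5 → -171/980y^2 + 263/490y + 697/980
  leading term y^2: subtract (-57/70)·h_4 from -171/980y^2 + 263/490y + 697/980 → -1607/245y - 1607/245
  leading term y: no divisor's leading term divides it; move -1607/245y to the remainder.
  leading term 1: no divisor's leading term divides it; move -1607/245 to the remainder.
  remainder -1607/245y - 1607/245 ≠ 0; add h_5 = -1607/245y - 1607/245 to the basis.

S(f_2,f_3): lcm = x^2y. S = 5x^2 + 3/5xy^2 + 42/5xy + 5x - 2/5y^2 + 9/5y.
  leading term x^2: subtract (5/7x)·f_1 from 5x^2 + 3/5xy^2 + 42/5xy + 5x - 2/5y^2 + 9/5y → 3/5xy^2 + 513/70xy + 125/14x - 2/5y^2 + 9/5y
  leading term xy^2: subtract (3/35y^2)·f_1 from 3/5xy^2 + 513/70xy + 125/14x - 2/5y^2 + 9/5y → 513/70xy + 125/14x - 9/70y^3 + 1/14y^2 + 9/5y
  leading term xy: subtract (513/490y)·f_1 from 513/70xy + 125/14x - 9/70y^3 + 1/14y^2 + 9/5y → 125/14x - 9/70y^3 - 1469/980y^2 + 7407/980y
  leading term x: subtract (125/98)·f_1 from 125/14x - 9/70y^3 - 1469/980y^2 + 7407/980y → -9/70y^3 - 1469/980y^2 + 1383/245y + 1375/196
  leading term y^3: subtract (-3/5y)·h_4 from -9/70y^3 - 1469/980y^2 + 1383/245y + 1375/196 → -6593/980y^2 + 141/490y + 1375/196
  leading term y^2: subtract (-6593/210)·h_4 from -6593/980y^2 + 141/490y + 1375/196 → -40175/147y - 40175/147
  leading term y: subtract (125/3)·h_5 from -40175/147y - 40175/147 → 0
  remainder 0.

S(f_1,h_4): leading monomials are coprime, so the S-polynomial reduces to 0 (Buchberger's first criterion).
S(f_2,h_4): lcm = xy^2. S = 137/3xy + 125/3x + 9y^2 + 5y.
  leading term xy: subtract (137/21y)·f_1 from 137/3xy + 125/3x + 9y^2 + 5y → 125/3x - 11/14y^2 + 1717/42y
  leading term x: subtract (125/21)·f_1 from 125/3x - 11/14y^2 + 1717/42y → -11/14y^2 + 671/21y + 1375/42
  leading term y^2: subtract (-11/3)·h_4 from -11/14y^2 + 671/21y + 1375/42 → 0
  remainder 0.

S(f_3,h_4): leading monomials are coprime, so the S-polynomial reduces to 0 (Buchberger's first criterion).
S(f_1,h_5): leading monomials are coprime, so the S-polynomial reduces to 0 (Buchberger's first criterion).
S(f_2,h_5): lcm = xy. S = 4x + 9y + 5.
  leading term x: subtract (4/7)·f_1 from 4x + 9y + 5 → 57/7y + 57/7
  leading term y: subtract (-1995/1607)·h_5 from 57/7y + 57/7 → 0
  remainder 0.

S(f_3,h_5): leading monomials are coprime, so the S-polynomial reduces to 0 (Buchberger's first criterion).
S(h_4,h_5): lcm = y^2. S = -125/3y - 125/3.
  leading term y: subtract (30625/4821)·h_5 from -125/3y - 125/3 → 0
  remainder 0.

Every S-polynomial of the final basis reduces to 0, so we have a Gröbner basis.
Inter-reduce: drop elements whose leading term is divisible by another's, tail-reduce, and make monic.
Reduced Gröbner basis: {x - 1, y + 1}.
Label its elements g_1 = x - 1, g_2 = y + 1.

Reduce p = 7/4xy - 12x - 9y + 59/4 modulo G:
  leading term xy: subtract (7/4y)·g_1 from 7/4xy - 12x - 9y + 59/4 → -12x - 29/4y + 59/4
  leading term x: subtract (-12)·g_1 from -12x - 29/4y + 59/4 → -29/4y + 11/4
  leading term y: subtract (-29/4)·g_2 from -29/4y + 11/4 → 10
  leading term 1: no divisor's leading term divides it; move 10 to the remainder.
  normal form = 10.
The normal form is nonzero, so p ∉ I. Since p minus its normal form lies in I, I + (p) = I + (r) where r = 10; decide whether this ideal is the whole ring.
Here r = 10 is a nonzero constant, hence a unit: 1 ∈ I + (p), the Gröbner basis of I + (p) is {1}, and the enlarged system has no common solution — adjoining p is inconsistent.

Adjoining 7/4xy - 12x - 9y + 59/4 makes the ideal the whole ring: the system is inconsistent.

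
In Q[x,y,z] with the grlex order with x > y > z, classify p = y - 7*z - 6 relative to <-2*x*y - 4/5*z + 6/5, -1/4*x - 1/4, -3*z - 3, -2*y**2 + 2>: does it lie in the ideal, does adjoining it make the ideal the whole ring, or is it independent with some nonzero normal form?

First compute the reduced Gröbner basis of I by Buchberger's algorithm.
f_1 = -2*x*y - 4/5*z + 6/5, LT = x*y.
f_2 = -1/4*x - 1/4, LT = x.
f_3 = -3*z - 3, LT = z.
f_4 = -2*y**2 + 2, LT = y**2.

S(f_1,f_2): lcm = x*y. S = -y + 2/5*z - 3/5.
  leading term y: no divisor's leading term divides it; move -y to the remainder.
  leading term z: subtract (-2/15)·f_3 from 2/5*z - 3/5 → -1
  leading term 1: no divisor's leading term divides it; move -1 to the remainder.
  remainder -y - 1 ≠ 0; add h_5 = -y - 1 to the basis.

The other S-polynomials (S(f_1,f_3), S(f_1,f_4), S(f_2,f_3), S(f_2,f_4), S(f_3,f_4), S(f_1,h_5), S(f_2,h_5), S(f_3,h_5), S(f_4,h_5)) all reduce to 0 modulo the current basis, so we have a Gröbner basis.
Inter-reduce: drop elements whose leading term is divisible by another's, tail-reduce, and make monic.
Reduced Gröbner basis: {x + 1, y + 1, z + 1}.
Label its elements g_1 = x + 1, g_2 = y + 1, g_3 = z + 1.

Reduce p = y - 7*z - 6 modulo G:
  leading term y: subtract (1)·g_2 from y - 7*z - 6 → -7*z - 7
  leading term z: subtract (-7)·g_3 from -7*z - 7 → 0
  normal form = 0.
Since the normal form is 0, p ∈ I.

y - 7*z - 6 lies in I (it reduces to 0).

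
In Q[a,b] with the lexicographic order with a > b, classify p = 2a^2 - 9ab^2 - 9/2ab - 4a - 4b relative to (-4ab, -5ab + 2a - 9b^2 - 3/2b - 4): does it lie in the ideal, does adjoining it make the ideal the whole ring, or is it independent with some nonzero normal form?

2a^2 - 9ab^2 - 9/2ab - 4a - 4b is independent of I; its normal form modulo I is -4b.

First compute the reduced Gröbner basis of I by Buchberger's algorithm.
f_1 = -4ab, LT = ab.
f_2 = -5ab + 2a - 9b^2 - 3/2b - 4, LT = ab.

S(f_1,f_2): lcm = ab. S = 2/5a - 9/5b^2 - 3/10b - 4/5.
  leading term a: no divisor's leading term divides it; move 2/5a to the remainder.
  leading term b^2: no divisor's leading term divides it; move -9/5b^2 to the remainder.
  leading term b: no divisor's leading term divides it; move -3/10b to the remainder.
  leading term 1: no divisor's leading term divides it; move -4/5 to the remainder.
  remainder 2/5a - 9/5b^2 - 3/10b - 4/5 ≠ 0; add h_3 = 2/5a - 9/5b^2 - 3/10b - 4/5 to the basis.

S(f_1,h_3): lcm = ab. S = 9/2b^3 + 3/4b^2 + 2b.
  leading term b^3: no divisor's leading term divides it; move 9/2b^3 to the remainder.
  leading term b^2: no divisor's leading term divides it; move 3/4b^2 to the remainder.
  leading term b: no divisor's leading term divides it; move 2b to the remainder.
  remainder 9/2b^3 + 3/4b^2 + 2b ≠ 0; add h_4 = 9/2b^3 + 3/4b^2 + 2b to the basis.

The other S-polynomials (S(f_2,h_3), S(f_1,h_4), S(f_2,h_4), S(h_3,h_4)) all reduce to 0 modulo the current basis, so we have a Gröbner basis.
Inter-reduce: drop elements whose leading term is divisible by another's, tail-reduce, and make monic.
Reduced Gröbner basis: {a - 9/2b^2 - 3/4b - 2, b^3 + 1/6b^2 + 4/9b}.
Label its elements g_1 = a - 9/2b^2 - 3/4b - 2, g_2 = b^3 + 1/6b^2 + 4/9b.

Reduce p = 2a^2 - 9ab^2 - 9/2ab - 4a - 4b modulo G:
  leading term a^2: subtract (2a)·g_1 from 2a^2 - 9ab^2 - 9/2ab - 4a - 4b → -3ab - 4b
  leading term ab: subtract (-3b)·g_1 from -3ab - 4b → -27/2b^3 - 9/4b^2 - 10b
  leading term b^3: subtract (-27/2)·g_2 from -27/2b^3 - 9/4b^2 - 10b → -4b
  leading term b: no divisor's leading term divides it; move -4b to the remainder.
  normal form = -4b.
The normal form is nonzero, so p ∉ I. Since p minus its normal form lies in I, I + (p) = I + (r) where r = -4b; decide whether this ideal is the whole ring.
Run Buchberger on G together with r (pairs among the g_i already reduce to 0 since G is a Gröbner basis):
g_1 = a - 9/2b^2 - 3/4b - 2, LT = a.
g_2 = b^3 + 1/6b^2 + 4/9b, LT = b^3.
r = -4b, LT = b.

The S-polynomials (S(g_1,g_2), S(g_1,r), S(g_2,r)) all reduce to 0 modulo the current basis, so we have a Gröbner basis.
Inter-reduce: drop elements whose leading term is divisible by another's, tail-reduce, and make monic.
Reduced Gröbner basis: {a - 2, b}.
The reduced Gröbner basis of I + (p) is {a - 2, b} ≠ {1}, a proper ideal, so the enlarged system stays consistent: p is independent of I, with normal form -4b.

The remainder on division by a Gröbner basis is unique — it is the normal form.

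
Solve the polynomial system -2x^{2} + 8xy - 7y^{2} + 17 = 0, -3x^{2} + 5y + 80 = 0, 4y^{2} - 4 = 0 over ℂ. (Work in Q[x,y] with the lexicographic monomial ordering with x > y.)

Compute a lex Gröbner basis by Buchberger's algorithm.
f_1 = -2x^{2} + 8xy - 7y^{2} + 17, LT = x^{2}.
f_2 = -3x^{2} + 5y + 80, LT = x^{2}.
f_3 = 4y^{2} - 4, LT = y^{2}.

S(f_1,f_2): lcm = x^{2}. S = -4xy + \tfrac{7}{2}y^{2} + \tfrac{5}{3}y + \tfrac{109}{6}.
  leading term xy: no divisor's leading term divides it; move -4xy to the remainder.
  leading term y^{2}: subtract (\tfrac{7}{8})·f_3 from \tfrac{7}{2}y^{2} + \tfrac{5}{3}y + \tfrac{109}{6} → \tfrac{5}{3}y + \tfrac{65}{3}
  leading term y: no divisor's leading term divides it; move \tfrac{5}{3}y to the remainder.
  leading term 1: no divisor's leading term divides it; move \tfrac{65}{3} to the remainder.
  remainder -4xy + \tfrac{5}{3}y + \tfrac{65}{3} ≠ 0; add h_4 = -4xy + \tfrac{5}{3}y + \tfrac{65}{3} to the basis.

S(f_1,h_4): lcm = x^{2}y. S = -4xy^{2} + \tfrac{5}{12}xy + \tfrac{65}{12}x + \tfrac{7}{2}y^{3} - \tfrac{17}{2}y.
  leading term xy^{2}: subtract (-x)·f_3 from -4xy^{2} + \tfrac{5}{12}xy + \tfrac{65}{12}x + \tfrac{7}{2}y^{3} - \tfrac{17}{2}y → \tfrac{5}{12}xy + \tfrac{17}{12}x + \tfrac{7}{2}y^{3} - \tfrac{17}{2}y
  leading term xy: subtract (-\tfrac{5}{48})·h_4 from \tfrac{5}{12}xy + \tfrac{17}{12}x + \tfrac{7}{2}y^{3} - \tfrac{17}{2}y → \tfrac{17}{12}x + \tfrac{7}{2}y^{3} - \tfrac{1199}{144}y + \tfrac{325}{144}
  leading term x: no divisor's leading term divides it; move \tfrac{17}{12}x to the remainder.
  leading term y^{3}: subtract (\tfrac{7}{8}y)·f_3 from \tfrac{7}{2}y^{3} - \tfrac{1199}{144}y + \tfrac{325}{144} → -\tfrac{695}{144}y + \tfrac{325}{144}
  leading term y: no divisor's leading term divides it; move -\tfrac{695}{144}y to the remainder.
  leading term 1: no divisor's leading term divides it; move \tfrac{325}{144} to the remainder.
  remainder \tfrac{17}{12}x - \tfrac{695}{144}y + \tfrac{325}{144} ≠ 0; add h_5 = \tfrac{17}{12}x - \tfrac{695}{144}y + \tfrac{325}{144} to the basis.

S(f_2,h_4): lcm = x^{2}y. S = \tfrac{5}{12}xy + \tfrac{65}{12}x - \tfrac{5}{3}y^{2} - \tfrac{80}{3}y.
  leading term xy: subtract (-\tfrac{5}{48})·h_4 from \tfrac{5}{12}xy + \tfrac{65}{12}x - \tfrac{5}{3}y^{2} - \tfrac{80}{3}y → \tfrac{65}{12}x - \tfrac{5}{3}y^{2} - \tfrac{3815}{144}y + \tfrac{325}{144}
  leading term x: subtract (\tfrac{65}{17})·h_5 from \tfrac{65}{12}x - \tfrac{5}{3}y^{2} - \tfrac{3815}{144}y + \tfrac{325}{144} → -\tfrac{5}{3}y^{2} - \tfrac{410}{51}y - \tfrac{325}{51}
  leading term y^{2}: subtract (-\tfrac{5}{12})·f_3 from -\tfrac{5}{3}y^{2} - \tfrac{410}{51}y - \tfrac{325}{51} → -\tfrac{410}{51}y - \tfrac{410}{51}
  leading term y: no divisor's leading term divides it; move -\tfrac{410}{51}y to the remainder.
  leading term 1: no divisor's leading term divides it; move -\tfrac{410}{51} to the remainder.
  remainder -\tfrac{410}{51}y - \tfrac{410}{51} ≠ 0; add h_6 = -\tfrac{410}{51}y - \tfrac{410}{51} to the basis.

The other S-polynomials (S(f_1,f_3), S(f_2,f_3), S(f_3,h_4), S(f_1,h_5), S(f_2,h_5), S(f_3,h_5), S(h_4,h_5), S(f_1,h_6), S(f_2,h_6), S(f_3,h_6), S(h_4,h_6), S(h_5,h_6)) all reduce to 0 modulo the current basis, so we have a Gröbner basis.
Inter-reduce: drop elements whose leading term is divisible by another's, tail-reduce, and make monic.
Reduced Gröbner basis: {x + 5, y + 1}.

Elimination: the polynomial y + 1 lies in the elimination ideal for y, so y ∈ {-1}. For each such y, the remaining basis elements (now univariate) give the rest of the solution.
  y = -1: the earlier basis element becomes x + 5 = 0, giving x = -5 — point (-5, -1).
Check: every point annihilates each of the original generators.
Zero-dimensionality of the ideal guarantees finitely many solutions over ℂ.

{(-5, -1)}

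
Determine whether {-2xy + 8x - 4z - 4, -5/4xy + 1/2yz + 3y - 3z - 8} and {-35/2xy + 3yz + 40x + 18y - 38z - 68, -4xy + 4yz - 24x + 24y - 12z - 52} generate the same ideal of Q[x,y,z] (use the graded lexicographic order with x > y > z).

Two ideals are equal iff their reduced Gröbner bases coincide (the reduced basis is unique for a fixed ordering).
Buchberger on the first generating set:
f_1 = -2xy + 8x - 4z - 4, LT = xy.
f_2 = -5/4xy + 1/2yz + 3y - 3z - 8, LT = xy.

S(f_1,f_2): lcm = xy. S = 2/5yz - 4x + 12/5y - 2/5z - 22/5.
  reduce S modulo (f_1, f_2):
  remainder 2/5yz - 4x + 12/5y - 2/5z - 22/5 ≠ 0; add g_3 = 2/5yz - 4x + 12/5y - 2/5z - 22/5 to the basis.

S(f_1,g_3): lcm = xyz. S = 10x^2 - 6xy - 3xz + 2z^2 + 11x + 2z.
  reduce S modulo (f_1, f_2, g_3):
  remainder 10x^2 - 3xz + 2z^2 - 13x + 14z + 12 ≠ 0; add g_4 = 10x^2 - 3xz + 2z^2 - 13x + 14z + 12 to the basis.

The other S-polynomials (S(f_2,g_3), S(f_1,g_4), S(f_2,g_4), S(g_3,g_4)) all reduce to 0 modulo the current basis, so we have a Gröbner basis.
Inter-reduce: drop elements whose leading term is divisible by another's, tail-reduce, and make monic.
Reduced Gröbner basis: {x^2 - 3/10xz + 1/5z^2 - 13/10x + 7/5z + 6/5, xy - 4x + 2z + 2, yz - 10x + 6y - z - 11}.

Buchberger on the second generating set:
h_1 = -35/2xy + 3yz + 40x + 18y - 38z - 68, LT = xy.
h_2 = -4xy + 4yz - 24x + 24y - 12z - 52, LT = xy.

S(h_1,h_2): lcm = xy. S = 29/35yz - 58/7x + 174/35y - 29/35z - 319/35.
  reduce S modulo (h_1, h_2):
  remainder 29/35yz - 58/7x + 174/35y - 29/35z - 319/35 ≠ 0; add k_3 = 29/35yz - 58/7x + 174/35y - 29/35z - 319/35 to the basis.

S(h_1,k_3): lcm = xyz. S = -6/35yz^2 + 10x^2 - 6xy - 9/7xz - 36/35yz + 76/35z^2 + 11x + 136/35z.
  reduce S modulo (h_1, h_2, k_3):
  remainder 10x^2 - 3xz + 2z^2 - 13x + 14z + 12 ≠ 0; add k_4 = 10x^2 - 3xz + 2z^2 - 13x + 14z + 12 to the basis.

The other S-polynomials (S(h_2,k_3), S(h_1,k_4), S(h_2,k_4), S(k_3,k_4)) all reduce to 0 modulo the current basis, so we have a Gröbner basis.
Inter-reduce: drop elements whose leading term is divisible by another's, tail-reduce, and make monic.
Reduced Gröbner basis: {x^2 - 3/10xz + 1/5z^2 - 13/10x + 7/5z + 6/5, xy - 4x + 2z + 2, yz - 10x + 6y - z - 11}.

These coincide, so the ideals are equal.

Yes, the ideals are equal.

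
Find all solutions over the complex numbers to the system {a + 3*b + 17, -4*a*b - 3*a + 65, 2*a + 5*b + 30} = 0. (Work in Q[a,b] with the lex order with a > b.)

Compute a lex Gröbner basis by Buchberger's algorithm.
f_1 = a + 3*b + 17, LT = a.
f_2 = -4*a*b - 3*a + 65, LT = a*b.
f_3 = 2*a + 5*b + 30, LT = a.

S(f_1,f_2): lcm = a*b. S = -3/4*a + 3*b**2 + 17*b + 65/4.
  reduce S modulo (f_1, f_2, f_3):
  remainder 3*b**2 + 77/4*b + 29 ≠ 0; add h_4 = 3*b**2 + 77/4*b + 29 to the basis.

S(f_1,f_3): lcm = a. S = 1/2*b + 2.
  reduce S modulo (f_1, f_2, f_3, h_4):
  remainder 1/2*b + 2 ≠ 0; add h_5 = 1/2*b + 2 to the basis.

The other S-polynomials (S(f_2,f_3), S(f_1,h_4), S(f_2,h_4), S(f_3,h_4), S(f_1,h_5), S(f_2,h_5), S(f_3,h_5), S(h_4,h_5)) all reduce to 0 modulo the current basis, so we have a Gröbner basis.
Inter-reduce: drop elements whose leading term is divisible by another's, tail-reduce, and make monic.
Reduced Gröbner basis: {a + 5, b + 4}.

The lex basis is triangular: the last element involves only b. Solving b + 4 = 0 gives b ∈ {-4}; substituting each value into the earlier elements determines the remaining variables.
  b = -4: the earlier basis element becomes a + 5 = 0, giving a = -5 — point (-5, -4).

{(-5, -4)}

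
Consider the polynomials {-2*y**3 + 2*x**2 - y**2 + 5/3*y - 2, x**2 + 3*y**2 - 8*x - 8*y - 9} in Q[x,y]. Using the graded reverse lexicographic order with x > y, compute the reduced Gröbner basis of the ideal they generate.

G = {y**3 + 7/2*y**2 - 8*x - 53/6*y - 8, x**2 + 3*y**2 - 8*x - 8*y - 9}

This is the nonlinear analogue of row-reducing a linear system.

f_1 = -2*y**3 + 2*x**2 - y**2 + 5/3*y - 2, LT = y**3.
f_2 = x**2 + 3*y**2 - 8*x - 8*y - 9, LT = x**2.

The S-polynomials (S(f_1,f_2)) all reduce to 0 modulo the current basis, so we have a Gröbner basis.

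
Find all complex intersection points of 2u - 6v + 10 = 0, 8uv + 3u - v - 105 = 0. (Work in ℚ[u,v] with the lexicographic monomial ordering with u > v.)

Compute a lex Gröbner basis by Buchberger's algorithm.
f_1 = 2u - 6v + 10, LT = u.
f_2 = 8uv + 3u - v - 105, LT = uv.

S(f_1,f_2): lcm = uv. S = -⅜u - 3v² + 41/8v + 105/8.
  leading term u: subtract (-3/16)·f_1 from -⅜u - 3v² + 41/8v + 105/8 → -3v² + 4v + 15
  leading term v²: no divisor's leading term divides it; move -3v² to the remainder.
  leading term v: no divisor's leading term divides it; move 4v to the remainder.
  leading term 1: no divisor's leading term divides it; move 15 to the remainder.
  remainder -3v² + 4v + 15 ≠ 0; add h_3 = -3v² + 4v + 15 to the basis.

S(f_1,h_3): leading monomials are coprime, so the S-polynomial reduces to 0 (Buchberger's first criterion).
S(f_2,h_3): lcm = uv². S = 41/24uv + 5u - ⅛v² - 105/8v.
  leading term uv: subtract (41/48v)·f_1 from 41/24uv + 5u - ⅛v² - 105/8v → 5u + 5v² - 65/3v
  leading term u: subtract (5/2)·f_1 from 5u + 5v² - 65/3v → 5v² - 20/3v - 25
  leading term v²: subtract (-5/3)·h_3 from 5v² - 20/3v - 25 → 0
  remainder 0.

Every S-polynomial of the final basis reduces to 0, so we have a Gröbner basis.
Inter-reduce: drop elements whose leading term is divisible by another's, tail-reduce, and make monic.
Reduced Gröbner basis: {u - 3v + 5, v² - 4/3v - 5}.

From the last basis element, v² - 4/3v - 5 = 0, so v takes values in {-5/3, 3}. Each choice, substituted upward through the basis, yields the corresponding point(s) of the solution set.
  v = -5/3: the earlier basis element becomes u + 10 = 0, giving u = -10 — point (-10, -5/3).
  v = 3: the earlier basis element becomes u - 4 = 0, giving u = 4 — point (4, 3).
Each listed point satisfies every original equation (direct substitution).

{(-10, -5/3), (4, 3)}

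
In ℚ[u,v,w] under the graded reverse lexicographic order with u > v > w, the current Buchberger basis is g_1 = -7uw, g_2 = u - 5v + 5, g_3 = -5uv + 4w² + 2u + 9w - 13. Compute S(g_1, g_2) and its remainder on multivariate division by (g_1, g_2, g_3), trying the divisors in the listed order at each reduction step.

S(g_1, g_2) = 5vw - 5w; remainder on division = 5vw - 5w.

lcm(LM(g_1), LM(g_2)) = uw.
S = (lcm/LT(g_1))·g_1 − (lcm/LT(g_2))·g_2 = 5vw - 5w.
Reduce S modulo (g_1, g_2, g_3) in that order:
  leading term vw: no divisor's leading term divides it; move 5vw to the remainder.
  leading term w: no divisor's leading term divides it; move -5w to the remainder.
The remainder 5vw - 5w is nonzero, so it would be added as the next basis element.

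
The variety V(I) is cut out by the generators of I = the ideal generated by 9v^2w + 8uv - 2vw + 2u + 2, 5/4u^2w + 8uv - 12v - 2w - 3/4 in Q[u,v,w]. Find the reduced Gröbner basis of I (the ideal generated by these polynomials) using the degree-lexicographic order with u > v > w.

G = {u^3v - 36/5uv^3 + 1/4u^3 + 8/5uv^2 + 54/5v^3 + 1/4u^2 - 8/5uv - 69/40v^2 - 2/5u - 3/20v - 2/5, u^2w + 32/5uv - 48/5v - 8/5w - 3/5, v^2w + 8/9uv - 2/9vw + 2/9u + 2/9}

f_1 = 9v^2w + 8uv - 2vw + 2u + 2, LT = v^2w.
f_2 = 5/4u^2w + 8uv - 12v - 2w - 3/4, LT = u^2w.

S(f_1,f_2): lcm = u^2v^2w. S = 8/9u^3v - 2/9u^2vw - 32/5uv^3 + 2/9u^3 + 48/5v^3 + 8/5v^2w + 2/9u^2 + 3/5v^2.
  reduce S modulo (f_1, f_2):
  remainder 8/9u^3v - 32/5uv^3 + 2/9u^3 + 64/45uv^2 + 48/5v^3 + 2/9u^2 - 64/45uv - 23/15v^2 - 16/45u - 2/15v - 16/45 ≠ 0; add g_3 = 8/9u^3v - 32/5uv^3 + 2/9u^3 + 64/45uv^2 + 48/5v^3 + 2/9u^2 - 64/45uv - 23/15v^2 - 16/45u - 2/15v - 16/45 to the basis.

The other S-polynomials (S(f_1,g_3), S(f_2,g_3)) all reduce to 0 modulo the current basis, so we have a Gröbner basis.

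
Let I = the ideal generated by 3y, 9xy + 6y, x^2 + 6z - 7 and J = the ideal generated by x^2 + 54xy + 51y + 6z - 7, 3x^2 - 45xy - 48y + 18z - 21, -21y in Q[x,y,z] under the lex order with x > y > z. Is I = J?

For a fixed monomial order, each ideal has a unique reduced Gröbner basis; comparing bases decides equality.
Buchberger on the first generating set:
f_1 = 3y, LT = y.
f_2 = 9xy + 6y, LT = xy.
f_3 = x^2 + 6z - 7, LT = x^2.

S(f_1,f_2): lcm = xy. S = -2/3y.
  leading term y: subtract (-2/9)·f_1 from -2/3y → 0
  remainder 0.

S(f_1,f_3): leading monomials are coprime, so the S-polynomial reduces to 0 (Buchberger's first criterion).
S(f_2,f_3): lcm = x^2y. S = 2/3xy - 6yz + 7y.
  leading term xy: subtract (2/9x)·f_1 from 2/3xy - 6yz + 7y → -6yz + 7y
  leading term yz: subtract (-2z)·f_1 from -6yz + 7y → 7y
  leading term y: subtract (7/3)·f_1 from 7y → 0
  remainder 0.

Every S-polynomial of the final basis reduces to 0, so we have a Gröbner basis.
Inter-reduce: drop elements whose leading term is divisible by another's, tail-reduce, and make monic.
Reduced Gröbner basis: {x^2 + 6z - 7, y}.

Buchberger on the second generating set:
h_1 = x^2 + 54xy + 51y + 6z - 7, LT = x^2.
h_2 = 3x^2 - 45xy - 48y + 18z - 21, LT = x^2.
h_3 = -21y, LT = y.

S(h_1,h_2): lcm = x^2. S = 69xy + 67y.
  leading term xy: subtract (-23/7x)·h_3 from 69xy + 67y → 67y
  leading term y: subtract (-67/21)·h_3 from 67y → 0
  remainder 0.

S(h_1,h_3): leading monomials are coprime, so the S-polynomial reduces to 0 (Buchberger's first criterion).
S(h_2,h_3): leading monomials are coprime, so the S-polynomial reduces to 0 (Buchberger's first criterion).
Every S-polynomial of the final basis reduces to 0, so we have a Gröbner basis.
Inter-reduce: drop elements whose leading term is divisible by another's, tail-reduce, and make monic.
Reduced Gröbner basis: {x^2 + 6z - 7, y}.

These coincide, so the ideals are equal.
The same test decides containment: I ⊆ J iff every generator of I reduces to 0 modulo a Gröbner basis of J.

Yes, the ideals are equal.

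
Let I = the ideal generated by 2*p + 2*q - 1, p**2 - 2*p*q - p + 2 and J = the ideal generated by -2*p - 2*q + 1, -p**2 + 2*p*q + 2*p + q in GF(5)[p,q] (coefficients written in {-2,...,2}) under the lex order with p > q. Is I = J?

Equality of ideals is decidable: compute both reduced Gröbner bases (unique for the ordering) and check whether they agree.
Buchberger on the first generating set:
f_1 = 2*p + 2*q - 1, LT = p.
f_2 = p**2 - 2*p*q - p + 2, LT = p**2.

S(f_1,f_2): lcm = p**2. S = -2*p*q - 2*p - 2.
  leading term p*q: subtract (-q)·f_1 from -2*p*q - 2*p - 2 → -2*p + 2*q**2 - q - 2
  leading term p: subtract (-1)·f_1 from -2*p + 2*q**2 - q - 2 → 2*q**2 + q + 2
  leading term q**2: no divisor's leading term divides it; move 2*q**2 to the remainder.
  leading term q: no divisor's leading term divides it; move q to the remainder.
  leading term 1: no divisor's leading term divides it; move 2 to the remainder.
  remainder 2*q**2 + q + 2 ≠ 0; add g_3 = 2*q**2 + q + 2 to the basis.

The other S-polynomials (S(f_1,g_3), S(f_2,g_3)) all reduce to 0 modulo the current basis, so we have a Gröbner basis.
Inter-reduce: drop elements whose leading term is divisible by another's, tail-reduce, and make monic.
Reduced Gröbner basis: {p + q + 2, q**2 - 2*q + 1}.

Buchberger on the second generating set:
h_1 = -2*p - 2*q + 1, LT = p.
h_2 = -p**2 + 2*p*q + 2*p + q, LT = p**2.

S(h_1,h_2): lcm = p**2. S = -2*p*q - p + q.
  leading term p*q: subtract (q)·h_1 from -2*p*q - p + q → -p + 2*q**2
  leading term p: subtract (-2)·h_1 from -p + 2*q**2 → 2*q**2 + q + 2
  leading term q**2: no divisor's leading term divides it; move 2*q**2 to the remainder.
  leading term q: no divisor's leading term divides it; move q to the remainder.
  leading term 1: no divisor's leading term divides it; move 2 to the remainder.
  remainder 2*q**2 + q + 2 ≠ 0; add k_3 = 2*q**2 + q + 2 to the basis.

The other S-polynomials (S(h_1,k_3), S(h_2,k_3)) all reduce to 0 modulo the current basis, so we have a Gröbner basis.
Inter-reduce: drop elements whose leading term is divisible by another's, tail-reduce, and make monic.
Reduced Gröbner basis: {p + q + 2, q**2 - 2*q + 1}.

These coincide, so the ideals are equal.
The same test decides containment: I ⊆ J iff every generator of I reduces to 0 modulo a Gröbner basis of J.

Yes, the ideals are equal.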